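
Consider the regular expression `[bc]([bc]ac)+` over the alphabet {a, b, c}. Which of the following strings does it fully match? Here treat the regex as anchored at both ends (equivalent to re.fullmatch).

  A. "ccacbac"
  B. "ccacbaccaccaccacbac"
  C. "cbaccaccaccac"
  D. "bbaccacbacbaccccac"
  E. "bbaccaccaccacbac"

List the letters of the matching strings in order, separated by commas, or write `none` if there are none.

A → match
B → match
C → match
D → no match
E → match

A, B, C, E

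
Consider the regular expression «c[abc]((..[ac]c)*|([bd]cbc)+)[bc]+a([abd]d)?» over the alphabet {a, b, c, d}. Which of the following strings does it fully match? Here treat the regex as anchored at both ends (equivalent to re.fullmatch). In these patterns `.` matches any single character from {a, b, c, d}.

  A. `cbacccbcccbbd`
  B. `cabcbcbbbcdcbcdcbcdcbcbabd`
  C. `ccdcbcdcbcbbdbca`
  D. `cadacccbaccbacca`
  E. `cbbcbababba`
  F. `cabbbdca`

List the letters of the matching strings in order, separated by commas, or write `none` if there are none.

A → no match
B → no match
C → no match
D → match
E → no match
F → no match

D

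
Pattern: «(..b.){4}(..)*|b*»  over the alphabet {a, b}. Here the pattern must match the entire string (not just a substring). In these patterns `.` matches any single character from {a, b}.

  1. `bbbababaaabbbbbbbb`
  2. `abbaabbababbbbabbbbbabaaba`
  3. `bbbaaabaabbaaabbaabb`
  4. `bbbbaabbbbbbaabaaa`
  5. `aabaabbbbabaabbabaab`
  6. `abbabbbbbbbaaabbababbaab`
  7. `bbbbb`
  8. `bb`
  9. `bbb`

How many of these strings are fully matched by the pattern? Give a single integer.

1 → match
2 → no match
3 → match
4 → match
5 → match
6 → match
7 → match
8 → match
9 → match
Total matched: 8

8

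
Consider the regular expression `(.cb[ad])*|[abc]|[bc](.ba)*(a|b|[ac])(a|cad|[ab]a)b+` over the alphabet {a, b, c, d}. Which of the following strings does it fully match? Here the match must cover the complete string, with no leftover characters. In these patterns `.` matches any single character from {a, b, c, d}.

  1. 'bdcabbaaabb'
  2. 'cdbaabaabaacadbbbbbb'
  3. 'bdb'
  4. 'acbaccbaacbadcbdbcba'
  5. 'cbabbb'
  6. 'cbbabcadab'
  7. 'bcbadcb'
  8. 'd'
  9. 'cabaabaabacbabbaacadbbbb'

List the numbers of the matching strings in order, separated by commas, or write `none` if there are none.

1. 'bdcabbaaabb' → no match
2 → match
3. 'bdb' → no match
4 → match
5. 'cbabbb' → match
6. 'cbbabcadab' → no match
7. 'bcbadcb' → no match
8. 'd' → no match
9 → match

2, 4, 5, 9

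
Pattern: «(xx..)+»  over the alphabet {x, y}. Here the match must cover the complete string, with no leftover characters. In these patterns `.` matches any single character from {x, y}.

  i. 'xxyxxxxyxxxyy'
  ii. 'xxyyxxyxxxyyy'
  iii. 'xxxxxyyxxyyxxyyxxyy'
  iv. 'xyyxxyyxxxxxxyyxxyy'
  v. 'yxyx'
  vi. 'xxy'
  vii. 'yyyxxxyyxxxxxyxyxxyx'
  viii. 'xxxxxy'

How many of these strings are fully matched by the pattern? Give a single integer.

i → no match
ii → no match
iii → no match
iv → no match — must start with 'xx'
v → no match — must start with 'xx'
vi → no match
vii → no match — must start with 'xx'
viii → no match
Total matched: 0

0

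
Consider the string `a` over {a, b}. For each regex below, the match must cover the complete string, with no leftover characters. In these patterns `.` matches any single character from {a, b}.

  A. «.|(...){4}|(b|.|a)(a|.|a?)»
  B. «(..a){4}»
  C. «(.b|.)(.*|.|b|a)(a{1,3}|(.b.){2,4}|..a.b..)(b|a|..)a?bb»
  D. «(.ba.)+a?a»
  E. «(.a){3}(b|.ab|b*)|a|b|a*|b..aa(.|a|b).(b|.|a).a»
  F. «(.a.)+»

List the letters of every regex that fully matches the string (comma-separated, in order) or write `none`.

A, E

A → match
B → no match
C → no match — must end with `bb`
D → no match
E → match
F → no match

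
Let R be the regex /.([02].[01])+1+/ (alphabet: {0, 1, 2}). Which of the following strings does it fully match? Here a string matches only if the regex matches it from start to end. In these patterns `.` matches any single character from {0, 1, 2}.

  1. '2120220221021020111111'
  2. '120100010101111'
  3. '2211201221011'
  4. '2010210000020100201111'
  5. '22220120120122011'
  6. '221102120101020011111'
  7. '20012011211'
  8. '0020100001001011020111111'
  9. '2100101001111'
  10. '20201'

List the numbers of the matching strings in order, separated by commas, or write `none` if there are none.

6, 10

1 → no match
2 → no match
3 → no match
4 → no match
5 → no match
6 → match
7 → no match
8 → no match
9 → no match
10 → match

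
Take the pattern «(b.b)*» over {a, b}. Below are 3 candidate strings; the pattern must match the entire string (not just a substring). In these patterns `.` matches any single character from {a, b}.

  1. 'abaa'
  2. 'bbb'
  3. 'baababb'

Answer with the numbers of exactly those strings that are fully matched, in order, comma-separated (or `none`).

1. 'abaa' → no match
2. 'bbb' → match
3. 'baababb' → no match

2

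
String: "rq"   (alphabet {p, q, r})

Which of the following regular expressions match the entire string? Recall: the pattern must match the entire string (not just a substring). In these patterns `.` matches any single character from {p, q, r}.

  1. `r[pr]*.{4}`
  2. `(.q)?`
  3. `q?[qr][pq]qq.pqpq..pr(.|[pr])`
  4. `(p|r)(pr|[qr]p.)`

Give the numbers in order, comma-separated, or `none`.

2

1 → no match
2 → match
3 → no match
4 → no match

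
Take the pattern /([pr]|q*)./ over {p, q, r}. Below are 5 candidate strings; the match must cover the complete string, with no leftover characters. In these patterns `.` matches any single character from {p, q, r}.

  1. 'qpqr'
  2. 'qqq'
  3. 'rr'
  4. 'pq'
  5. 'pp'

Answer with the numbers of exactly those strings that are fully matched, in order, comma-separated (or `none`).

2, 3, 4, 5

1 → no match
2 → match
3 → match
4 → match
5 → match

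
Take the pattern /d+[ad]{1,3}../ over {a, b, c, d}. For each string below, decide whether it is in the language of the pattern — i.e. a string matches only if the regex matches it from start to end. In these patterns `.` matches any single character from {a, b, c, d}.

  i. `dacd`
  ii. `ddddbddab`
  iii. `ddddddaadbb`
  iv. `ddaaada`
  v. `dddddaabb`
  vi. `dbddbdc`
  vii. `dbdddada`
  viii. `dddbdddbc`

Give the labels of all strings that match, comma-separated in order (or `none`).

i, iii, iv, v

i → match
ii → no match
iii → match
iv → match
v → match
vi → no match
vii → no match
viii → no match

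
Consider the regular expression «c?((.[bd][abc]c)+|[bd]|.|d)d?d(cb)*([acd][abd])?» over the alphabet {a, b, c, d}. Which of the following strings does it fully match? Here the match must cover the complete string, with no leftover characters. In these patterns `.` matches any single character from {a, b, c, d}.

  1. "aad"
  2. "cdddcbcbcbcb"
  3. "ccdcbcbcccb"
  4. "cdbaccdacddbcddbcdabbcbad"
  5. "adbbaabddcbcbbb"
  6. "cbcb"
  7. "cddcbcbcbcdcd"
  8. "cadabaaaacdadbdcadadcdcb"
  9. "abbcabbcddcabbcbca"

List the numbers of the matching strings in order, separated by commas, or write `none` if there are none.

2

1 → no match
2 → match
3 → no match
4 → no match
5 → no match
6 → no match
7 → no match
8 → no match
9 → no match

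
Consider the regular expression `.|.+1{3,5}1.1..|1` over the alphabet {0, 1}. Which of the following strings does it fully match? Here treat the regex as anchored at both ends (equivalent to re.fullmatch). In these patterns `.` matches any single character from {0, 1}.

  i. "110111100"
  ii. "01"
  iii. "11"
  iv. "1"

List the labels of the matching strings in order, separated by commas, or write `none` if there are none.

iv

i → no match
ii → no match
iii → no match
iv → match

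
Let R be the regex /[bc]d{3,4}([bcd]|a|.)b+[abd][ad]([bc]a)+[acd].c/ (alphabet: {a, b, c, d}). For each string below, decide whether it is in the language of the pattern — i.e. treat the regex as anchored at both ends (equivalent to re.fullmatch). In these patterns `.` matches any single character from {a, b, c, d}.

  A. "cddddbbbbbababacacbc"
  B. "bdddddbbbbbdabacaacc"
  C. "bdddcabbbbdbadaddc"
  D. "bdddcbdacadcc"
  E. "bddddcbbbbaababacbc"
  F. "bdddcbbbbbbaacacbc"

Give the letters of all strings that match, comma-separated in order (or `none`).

A, B, D, E, F

A → match
B → match
C → no match
D → match
E → match
F → match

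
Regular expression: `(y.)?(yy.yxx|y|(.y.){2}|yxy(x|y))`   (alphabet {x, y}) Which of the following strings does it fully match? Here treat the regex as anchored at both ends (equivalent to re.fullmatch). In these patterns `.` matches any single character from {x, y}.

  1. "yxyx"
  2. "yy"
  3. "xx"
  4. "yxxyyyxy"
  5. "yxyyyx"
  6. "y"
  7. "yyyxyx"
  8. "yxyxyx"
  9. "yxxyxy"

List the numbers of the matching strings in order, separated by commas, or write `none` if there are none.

1 → match
2 → no match
3 → no match
4 → no match
5 → no match
6 → match
7 → match
8 → match
9 → no match

1, 6, 7, 8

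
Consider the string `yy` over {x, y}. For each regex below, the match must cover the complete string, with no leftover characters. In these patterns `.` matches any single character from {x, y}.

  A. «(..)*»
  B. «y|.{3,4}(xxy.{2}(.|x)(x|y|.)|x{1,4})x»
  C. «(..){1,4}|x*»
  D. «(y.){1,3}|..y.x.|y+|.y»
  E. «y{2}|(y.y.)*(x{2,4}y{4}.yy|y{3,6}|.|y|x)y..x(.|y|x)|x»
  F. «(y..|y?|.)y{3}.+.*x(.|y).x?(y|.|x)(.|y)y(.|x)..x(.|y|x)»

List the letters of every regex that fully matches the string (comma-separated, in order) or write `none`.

A → match
B → no match
C → match
D → match
E → match
F → no match

A, C, D, E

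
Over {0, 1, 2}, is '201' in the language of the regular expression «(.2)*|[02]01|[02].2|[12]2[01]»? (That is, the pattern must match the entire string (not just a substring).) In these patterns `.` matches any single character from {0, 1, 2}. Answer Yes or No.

Yes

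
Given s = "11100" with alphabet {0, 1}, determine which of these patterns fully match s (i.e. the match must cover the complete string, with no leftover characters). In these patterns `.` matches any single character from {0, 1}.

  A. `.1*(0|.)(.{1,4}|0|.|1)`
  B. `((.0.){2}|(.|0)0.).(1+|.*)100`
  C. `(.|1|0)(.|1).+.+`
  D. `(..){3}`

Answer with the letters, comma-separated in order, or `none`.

A → match
B → no match
C → match
D → no match

A, C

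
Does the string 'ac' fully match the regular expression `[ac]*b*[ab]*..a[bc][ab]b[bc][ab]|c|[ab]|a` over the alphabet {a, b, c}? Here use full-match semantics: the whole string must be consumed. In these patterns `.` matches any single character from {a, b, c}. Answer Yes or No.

No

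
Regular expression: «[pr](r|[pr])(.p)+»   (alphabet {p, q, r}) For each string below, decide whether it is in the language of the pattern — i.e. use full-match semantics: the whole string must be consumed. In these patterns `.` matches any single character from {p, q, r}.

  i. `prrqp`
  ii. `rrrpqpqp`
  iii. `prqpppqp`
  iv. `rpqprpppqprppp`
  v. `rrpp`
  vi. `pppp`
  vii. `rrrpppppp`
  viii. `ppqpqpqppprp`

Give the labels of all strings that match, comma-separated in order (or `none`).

i → no match
ii → match
iii → match
iv → match
v → match
vi → match
vii → no match
viii → match

ii, iii, iv, v, vi, viii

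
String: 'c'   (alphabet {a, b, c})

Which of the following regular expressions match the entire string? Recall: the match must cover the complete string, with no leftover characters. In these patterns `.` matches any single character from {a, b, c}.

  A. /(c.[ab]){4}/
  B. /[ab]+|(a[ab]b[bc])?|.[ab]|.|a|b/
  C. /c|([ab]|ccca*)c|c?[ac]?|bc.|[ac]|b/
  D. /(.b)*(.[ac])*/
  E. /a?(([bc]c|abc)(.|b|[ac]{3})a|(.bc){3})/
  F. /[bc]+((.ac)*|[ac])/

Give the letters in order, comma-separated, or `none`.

B, C, F

A → no match
B → match
C → match
D → no match
E → no match
F → match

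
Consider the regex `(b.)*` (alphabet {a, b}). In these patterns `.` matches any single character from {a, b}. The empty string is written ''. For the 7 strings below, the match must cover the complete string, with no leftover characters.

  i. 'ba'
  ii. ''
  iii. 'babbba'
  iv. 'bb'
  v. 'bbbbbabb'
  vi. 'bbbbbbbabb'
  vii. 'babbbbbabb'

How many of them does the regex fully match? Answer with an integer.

7

i → match
ii → match
iii → match
iv → match
v → match
vi → match
vii → match
Total matched: 7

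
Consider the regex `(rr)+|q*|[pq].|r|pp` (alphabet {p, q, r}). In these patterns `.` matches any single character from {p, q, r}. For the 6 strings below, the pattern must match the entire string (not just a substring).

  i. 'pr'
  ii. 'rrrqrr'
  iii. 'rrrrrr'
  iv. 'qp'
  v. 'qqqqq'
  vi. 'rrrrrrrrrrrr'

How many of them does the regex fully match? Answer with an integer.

i → match
ii → no match
iii → match
iv → match
v → match
vi → match
Total matched: 5

5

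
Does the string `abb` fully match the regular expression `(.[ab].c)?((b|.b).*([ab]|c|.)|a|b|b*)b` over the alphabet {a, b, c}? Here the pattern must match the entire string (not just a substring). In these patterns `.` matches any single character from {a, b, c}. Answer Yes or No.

No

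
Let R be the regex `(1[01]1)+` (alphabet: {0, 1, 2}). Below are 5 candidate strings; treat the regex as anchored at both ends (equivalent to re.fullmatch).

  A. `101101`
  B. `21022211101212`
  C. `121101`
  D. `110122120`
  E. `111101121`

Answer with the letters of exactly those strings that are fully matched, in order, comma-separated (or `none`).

A

A. `101101` → match
B → no match — must start with `1`
C. `121101` → no match
D. `110122120` → no match — must end with `1`
E. `111101121` → no match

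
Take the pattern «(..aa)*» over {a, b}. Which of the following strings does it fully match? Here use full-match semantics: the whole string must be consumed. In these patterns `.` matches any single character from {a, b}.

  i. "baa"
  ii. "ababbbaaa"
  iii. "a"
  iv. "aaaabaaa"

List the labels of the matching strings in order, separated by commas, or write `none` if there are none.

iv

i → no match
ii → no match
iii → no match
iv → match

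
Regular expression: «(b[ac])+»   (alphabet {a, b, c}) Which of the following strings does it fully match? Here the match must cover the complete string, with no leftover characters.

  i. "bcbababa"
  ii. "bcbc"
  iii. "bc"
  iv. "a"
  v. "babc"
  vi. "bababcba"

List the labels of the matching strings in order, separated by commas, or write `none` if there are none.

i, ii, iii, v, vi

i → match
ii → match
iii → match
iv → no match — must start with "b"
v → match
vi → match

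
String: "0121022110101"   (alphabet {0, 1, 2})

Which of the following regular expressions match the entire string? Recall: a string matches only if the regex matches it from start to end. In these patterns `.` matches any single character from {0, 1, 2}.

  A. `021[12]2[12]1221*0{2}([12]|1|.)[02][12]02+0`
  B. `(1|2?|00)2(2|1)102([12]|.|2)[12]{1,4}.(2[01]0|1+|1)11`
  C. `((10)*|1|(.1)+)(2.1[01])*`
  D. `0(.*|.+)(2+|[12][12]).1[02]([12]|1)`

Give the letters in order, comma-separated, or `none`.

D

A → no match — must start with "021"
B → no match — must end with "11"
C → no match
D → match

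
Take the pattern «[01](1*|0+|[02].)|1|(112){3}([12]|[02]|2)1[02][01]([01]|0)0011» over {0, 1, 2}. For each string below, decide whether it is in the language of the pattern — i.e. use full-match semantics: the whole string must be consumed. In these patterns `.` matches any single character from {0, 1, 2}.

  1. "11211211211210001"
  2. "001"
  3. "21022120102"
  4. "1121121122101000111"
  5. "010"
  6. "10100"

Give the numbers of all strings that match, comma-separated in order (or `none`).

1 → no match
2. "001" → match
3. "21022120102" → no match
4 → no match
5. "010" → no match
6. "10100" → no match

2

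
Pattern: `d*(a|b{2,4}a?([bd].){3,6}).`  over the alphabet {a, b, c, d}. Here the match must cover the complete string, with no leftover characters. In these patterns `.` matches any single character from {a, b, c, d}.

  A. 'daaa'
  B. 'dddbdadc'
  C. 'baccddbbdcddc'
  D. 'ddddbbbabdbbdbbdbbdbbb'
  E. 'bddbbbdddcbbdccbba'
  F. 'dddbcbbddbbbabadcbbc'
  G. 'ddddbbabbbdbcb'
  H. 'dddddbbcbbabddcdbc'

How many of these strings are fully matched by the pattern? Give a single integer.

A. 'daaa' → no match
B. 'dddbdadc' → no match
C → no match
D → no match
E → no match
F → no match
G → match
H → no match
Total matched: 1

1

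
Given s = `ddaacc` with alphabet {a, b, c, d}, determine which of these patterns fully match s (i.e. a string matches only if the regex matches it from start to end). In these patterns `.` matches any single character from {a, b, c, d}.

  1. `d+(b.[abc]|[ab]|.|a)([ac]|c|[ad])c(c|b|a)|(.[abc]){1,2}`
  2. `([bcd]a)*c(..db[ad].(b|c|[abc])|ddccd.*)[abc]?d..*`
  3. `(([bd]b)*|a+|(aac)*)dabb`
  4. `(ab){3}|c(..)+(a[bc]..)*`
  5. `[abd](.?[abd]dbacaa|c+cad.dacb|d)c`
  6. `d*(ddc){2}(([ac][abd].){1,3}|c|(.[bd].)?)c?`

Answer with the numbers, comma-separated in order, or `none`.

1

1 → match
2 → no match
3 → no match — must end with `dabb`
4 → no match
5 → no match
6 → no match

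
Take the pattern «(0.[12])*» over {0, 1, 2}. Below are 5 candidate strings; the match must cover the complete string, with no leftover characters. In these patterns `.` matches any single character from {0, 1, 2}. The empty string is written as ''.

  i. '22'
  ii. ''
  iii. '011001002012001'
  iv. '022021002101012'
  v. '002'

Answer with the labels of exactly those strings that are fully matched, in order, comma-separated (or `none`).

i → no match
ii → match
iii → match
iv → no match
v → match

ii, iii, v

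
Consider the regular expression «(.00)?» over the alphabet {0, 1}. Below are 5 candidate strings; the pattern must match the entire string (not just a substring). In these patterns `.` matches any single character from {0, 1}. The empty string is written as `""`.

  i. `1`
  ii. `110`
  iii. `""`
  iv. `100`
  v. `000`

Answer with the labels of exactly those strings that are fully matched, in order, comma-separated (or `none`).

i → no match
ii → no match
iii → match
iv → match
v → match

iii, iv, v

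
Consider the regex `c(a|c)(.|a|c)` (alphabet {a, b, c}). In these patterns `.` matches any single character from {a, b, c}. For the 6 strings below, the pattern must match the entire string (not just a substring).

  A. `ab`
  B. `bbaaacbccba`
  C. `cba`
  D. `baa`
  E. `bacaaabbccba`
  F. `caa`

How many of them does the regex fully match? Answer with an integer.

1

A. `ab` → no match — must start with `c`
B. `bbaaacbccba` → no match — must start with `c`
C. `cba` → no match
D. `baa` → no match — must start with `c`
E. `bacaaabbccba` → no match — must start with `c`
F. `caa` → match
Total matched: 1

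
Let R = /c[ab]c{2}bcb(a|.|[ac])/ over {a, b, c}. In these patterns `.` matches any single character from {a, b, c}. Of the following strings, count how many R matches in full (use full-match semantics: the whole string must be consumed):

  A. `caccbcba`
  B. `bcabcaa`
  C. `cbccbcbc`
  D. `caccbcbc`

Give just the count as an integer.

3

A. `caccbcba` → match
B. `bcabcaa` → no match — must start with `c`
C. `cbccbcbc` → match
D. `caccbcbc` → match
Total matched: 3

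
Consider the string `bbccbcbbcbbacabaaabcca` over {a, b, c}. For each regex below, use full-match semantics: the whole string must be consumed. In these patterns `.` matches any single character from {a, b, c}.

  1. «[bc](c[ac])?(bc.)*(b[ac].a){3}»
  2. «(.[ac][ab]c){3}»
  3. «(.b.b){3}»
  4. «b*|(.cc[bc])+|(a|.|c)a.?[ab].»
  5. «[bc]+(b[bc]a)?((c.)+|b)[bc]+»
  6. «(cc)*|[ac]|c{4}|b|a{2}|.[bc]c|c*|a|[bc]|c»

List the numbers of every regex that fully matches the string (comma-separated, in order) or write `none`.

1

1 → match
2 → no match — must end with `c`
3 → no match — must end with `b`
4 → no match
5 → no match
6 → no match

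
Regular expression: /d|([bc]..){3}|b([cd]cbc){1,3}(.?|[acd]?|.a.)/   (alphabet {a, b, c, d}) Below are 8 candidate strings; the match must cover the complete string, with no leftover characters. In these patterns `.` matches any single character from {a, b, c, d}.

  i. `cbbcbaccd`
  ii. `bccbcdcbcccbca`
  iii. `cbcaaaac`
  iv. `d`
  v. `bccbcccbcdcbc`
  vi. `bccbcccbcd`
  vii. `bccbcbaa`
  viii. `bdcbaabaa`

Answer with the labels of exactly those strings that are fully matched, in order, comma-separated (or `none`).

i → match
ii → match
iii → no match
iv → match
v → match
vi → match
vii → match
viii → match

i, ii, iv, v, vi, vii, viii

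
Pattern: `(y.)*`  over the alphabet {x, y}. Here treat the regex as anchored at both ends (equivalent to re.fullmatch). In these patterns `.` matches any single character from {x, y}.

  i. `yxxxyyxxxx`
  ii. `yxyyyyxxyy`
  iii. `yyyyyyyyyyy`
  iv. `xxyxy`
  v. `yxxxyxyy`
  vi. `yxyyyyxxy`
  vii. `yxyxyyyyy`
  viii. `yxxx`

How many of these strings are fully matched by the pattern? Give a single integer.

i → no match
ii → no match
iii → no match
iv → no match
v → no match
vi → no match
vii → no match
viii → no match
Total matched: 0

0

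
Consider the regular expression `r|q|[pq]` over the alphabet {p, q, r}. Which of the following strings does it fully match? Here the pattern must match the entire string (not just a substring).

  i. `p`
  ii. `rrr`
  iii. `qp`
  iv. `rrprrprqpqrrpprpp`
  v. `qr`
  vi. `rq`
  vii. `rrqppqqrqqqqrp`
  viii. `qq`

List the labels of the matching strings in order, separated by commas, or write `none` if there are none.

i → match
ii → no match
iii → no match
iv → no match
v → no match
vi → no match
vii → no match
viii → no match

i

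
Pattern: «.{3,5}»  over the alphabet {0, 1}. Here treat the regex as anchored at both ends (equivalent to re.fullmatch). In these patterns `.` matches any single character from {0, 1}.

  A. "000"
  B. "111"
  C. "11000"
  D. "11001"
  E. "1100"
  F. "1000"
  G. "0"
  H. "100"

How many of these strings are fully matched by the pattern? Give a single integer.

A → match
B → match
C → match
D → match
E → match
F → match
G → no match
H → match
Total matched: 7

7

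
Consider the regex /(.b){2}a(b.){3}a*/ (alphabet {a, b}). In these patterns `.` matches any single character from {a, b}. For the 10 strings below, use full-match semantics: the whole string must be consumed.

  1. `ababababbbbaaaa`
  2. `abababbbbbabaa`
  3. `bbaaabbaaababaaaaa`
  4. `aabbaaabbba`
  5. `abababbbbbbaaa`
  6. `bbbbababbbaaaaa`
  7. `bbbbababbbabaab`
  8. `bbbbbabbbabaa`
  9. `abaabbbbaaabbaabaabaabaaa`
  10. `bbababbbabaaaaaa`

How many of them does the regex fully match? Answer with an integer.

4

1 → match
2 → no match
3 → no match
4 → no match
5 → match
6 → match
7 → no match
8 → no match
9 → no match
10 → match
Total matched: 4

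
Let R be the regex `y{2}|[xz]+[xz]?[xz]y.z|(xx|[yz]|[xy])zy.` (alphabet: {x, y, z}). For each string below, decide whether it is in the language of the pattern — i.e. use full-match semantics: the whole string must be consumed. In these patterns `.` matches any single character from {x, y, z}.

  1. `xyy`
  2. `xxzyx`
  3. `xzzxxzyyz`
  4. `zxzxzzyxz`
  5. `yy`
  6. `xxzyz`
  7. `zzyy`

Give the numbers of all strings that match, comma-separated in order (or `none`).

1. `xyy` → no match
2. `xxzyx` → match
3. `xzzxxzyyz` → match
4. `zxzxzzyxz` → match
5. `yy` → match
6. `xxzyz` → match
7. `zzyy` → match

2, 3, 4, 5, 6, 7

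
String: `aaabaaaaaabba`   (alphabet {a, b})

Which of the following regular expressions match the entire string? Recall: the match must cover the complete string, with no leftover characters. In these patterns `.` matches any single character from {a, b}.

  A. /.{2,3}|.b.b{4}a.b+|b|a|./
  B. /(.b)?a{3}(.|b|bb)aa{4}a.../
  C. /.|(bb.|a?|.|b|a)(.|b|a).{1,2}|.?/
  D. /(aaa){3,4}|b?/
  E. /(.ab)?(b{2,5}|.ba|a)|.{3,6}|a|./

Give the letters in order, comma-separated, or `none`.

A → no match
B → match
C → no match
D → no match
E → no match

B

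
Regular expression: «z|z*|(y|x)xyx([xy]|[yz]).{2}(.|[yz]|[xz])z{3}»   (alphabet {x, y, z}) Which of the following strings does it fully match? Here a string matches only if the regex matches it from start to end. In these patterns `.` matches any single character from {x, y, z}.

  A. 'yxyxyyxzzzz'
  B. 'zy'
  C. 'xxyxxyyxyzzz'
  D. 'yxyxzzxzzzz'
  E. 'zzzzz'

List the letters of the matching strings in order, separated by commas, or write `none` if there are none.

A. 'yxyxyyxzzzz' → match
B. 'zy' → no match
C. 'xxyxxyyxyzzz' → no match
D. 'yxyxzzxzzzz' → match
E. 'zzzzz' → match

A, D, E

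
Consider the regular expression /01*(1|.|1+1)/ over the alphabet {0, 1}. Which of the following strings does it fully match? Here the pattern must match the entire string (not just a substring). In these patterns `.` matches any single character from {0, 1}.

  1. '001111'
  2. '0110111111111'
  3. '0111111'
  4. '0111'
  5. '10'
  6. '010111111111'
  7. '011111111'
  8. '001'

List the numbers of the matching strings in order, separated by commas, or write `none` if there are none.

3, 4, 7

1. '001111' → no match
2 → no match
3. '0111111' → match
4. '0111' → match
5. '10' → no match — must start with '0'
6. '010111111111' → no match
7. '011111111' → match
8. '001' → no match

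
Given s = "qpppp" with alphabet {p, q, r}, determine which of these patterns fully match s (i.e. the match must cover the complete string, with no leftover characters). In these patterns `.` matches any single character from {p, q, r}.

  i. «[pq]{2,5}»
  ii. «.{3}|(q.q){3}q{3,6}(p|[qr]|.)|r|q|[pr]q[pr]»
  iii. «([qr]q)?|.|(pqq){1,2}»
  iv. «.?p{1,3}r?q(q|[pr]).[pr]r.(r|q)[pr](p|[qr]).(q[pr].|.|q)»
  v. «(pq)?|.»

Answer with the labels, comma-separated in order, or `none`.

i

i → match
ii → no match
iii → no match
iv → no match
v → no match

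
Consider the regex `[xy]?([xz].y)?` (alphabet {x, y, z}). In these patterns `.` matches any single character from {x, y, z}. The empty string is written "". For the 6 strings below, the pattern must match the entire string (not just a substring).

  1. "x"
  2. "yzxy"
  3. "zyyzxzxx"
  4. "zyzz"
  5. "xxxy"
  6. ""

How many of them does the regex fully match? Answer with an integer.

4

1 → match
2 → match
3 → no match
4 → no match
5 → match
6 → match
Total matched: 4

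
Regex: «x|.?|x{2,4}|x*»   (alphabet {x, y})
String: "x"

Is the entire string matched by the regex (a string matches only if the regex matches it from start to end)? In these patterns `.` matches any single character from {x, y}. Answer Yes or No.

Yes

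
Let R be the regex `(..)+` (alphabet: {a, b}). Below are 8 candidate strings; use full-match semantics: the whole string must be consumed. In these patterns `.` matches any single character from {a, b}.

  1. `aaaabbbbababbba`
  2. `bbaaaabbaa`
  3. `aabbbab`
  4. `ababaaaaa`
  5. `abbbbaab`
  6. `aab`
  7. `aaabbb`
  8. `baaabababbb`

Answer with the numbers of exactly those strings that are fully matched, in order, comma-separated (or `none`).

2, 5, 7

1 → no match
2 → match
3 → no match
4 → no match
5 → match
6 → no match
7 → match
8 → no match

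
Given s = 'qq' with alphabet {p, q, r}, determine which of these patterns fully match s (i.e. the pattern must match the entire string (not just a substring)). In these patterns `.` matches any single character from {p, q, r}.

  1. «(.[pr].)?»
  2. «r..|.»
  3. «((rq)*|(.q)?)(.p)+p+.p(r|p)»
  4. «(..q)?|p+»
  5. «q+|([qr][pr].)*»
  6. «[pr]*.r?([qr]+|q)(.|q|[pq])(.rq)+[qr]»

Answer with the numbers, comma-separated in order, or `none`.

1 → no match
2 → no match
3 → no match
4 → no match
5 → match
6 → no match

5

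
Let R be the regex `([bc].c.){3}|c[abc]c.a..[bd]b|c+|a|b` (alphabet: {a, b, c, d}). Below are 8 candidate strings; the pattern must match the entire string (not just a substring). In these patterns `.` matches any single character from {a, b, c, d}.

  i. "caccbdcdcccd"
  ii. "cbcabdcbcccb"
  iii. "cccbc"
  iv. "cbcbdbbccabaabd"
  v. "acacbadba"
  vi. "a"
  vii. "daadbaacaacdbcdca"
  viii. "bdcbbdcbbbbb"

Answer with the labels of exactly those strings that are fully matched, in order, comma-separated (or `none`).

i, ii, vi

i → match
ii → match
iii → no match
iv → no match
v → no match
vi → match
vii → no match
viii → no match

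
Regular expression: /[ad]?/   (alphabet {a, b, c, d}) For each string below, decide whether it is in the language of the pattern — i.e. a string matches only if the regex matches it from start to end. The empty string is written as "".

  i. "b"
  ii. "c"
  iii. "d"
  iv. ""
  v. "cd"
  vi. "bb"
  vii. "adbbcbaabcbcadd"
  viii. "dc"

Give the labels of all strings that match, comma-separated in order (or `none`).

i → no match
ii → no match
iii → match
iv → match
v → no match
vi → no match
vii → no match
viii → no match

iii, iv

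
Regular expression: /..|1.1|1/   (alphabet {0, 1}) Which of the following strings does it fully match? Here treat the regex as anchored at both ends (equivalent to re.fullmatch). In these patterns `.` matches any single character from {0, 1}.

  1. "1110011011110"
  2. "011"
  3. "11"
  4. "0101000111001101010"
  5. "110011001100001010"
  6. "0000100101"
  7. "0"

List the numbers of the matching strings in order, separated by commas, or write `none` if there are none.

1 → no match
2 → no match
3 → match
4 → no match
5 → no match
6 → no match
7 → no match

3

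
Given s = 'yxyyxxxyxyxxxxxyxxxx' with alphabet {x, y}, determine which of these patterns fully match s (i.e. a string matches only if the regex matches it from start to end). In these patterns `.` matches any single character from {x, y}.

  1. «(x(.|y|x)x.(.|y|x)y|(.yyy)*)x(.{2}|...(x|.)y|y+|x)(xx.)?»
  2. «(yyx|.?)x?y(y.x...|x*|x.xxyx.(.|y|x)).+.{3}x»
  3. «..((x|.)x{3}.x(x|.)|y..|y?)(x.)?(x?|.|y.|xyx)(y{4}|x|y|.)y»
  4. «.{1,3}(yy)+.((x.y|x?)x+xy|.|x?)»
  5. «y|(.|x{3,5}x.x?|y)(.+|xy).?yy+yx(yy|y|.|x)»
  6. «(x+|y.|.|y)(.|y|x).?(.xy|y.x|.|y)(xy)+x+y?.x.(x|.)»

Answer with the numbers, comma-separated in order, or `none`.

1 → no match
2 → match
3 → no match — must end with 'y'
4 → no match
5 → no match
6 → match

2, 6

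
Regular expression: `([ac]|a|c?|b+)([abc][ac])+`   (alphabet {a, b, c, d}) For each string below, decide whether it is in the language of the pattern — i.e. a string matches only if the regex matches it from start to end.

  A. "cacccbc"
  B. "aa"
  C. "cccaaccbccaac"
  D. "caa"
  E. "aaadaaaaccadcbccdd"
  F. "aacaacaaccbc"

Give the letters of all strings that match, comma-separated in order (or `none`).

A → match
B → match
C → match
D → match
E → no match
F → match

A, B, C, D, F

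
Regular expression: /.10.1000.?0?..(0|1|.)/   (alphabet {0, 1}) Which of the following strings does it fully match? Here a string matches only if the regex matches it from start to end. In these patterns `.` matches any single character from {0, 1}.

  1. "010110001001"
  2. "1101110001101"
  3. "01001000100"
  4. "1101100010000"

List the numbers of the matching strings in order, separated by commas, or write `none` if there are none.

1, 3, 4

1 → match
2 → no match
3 → match
4 → match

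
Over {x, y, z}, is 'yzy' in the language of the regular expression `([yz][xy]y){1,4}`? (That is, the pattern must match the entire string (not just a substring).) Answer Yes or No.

No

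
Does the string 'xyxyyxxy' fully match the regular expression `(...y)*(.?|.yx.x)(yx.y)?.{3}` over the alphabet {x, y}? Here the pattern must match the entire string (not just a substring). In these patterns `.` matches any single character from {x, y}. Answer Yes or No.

Yes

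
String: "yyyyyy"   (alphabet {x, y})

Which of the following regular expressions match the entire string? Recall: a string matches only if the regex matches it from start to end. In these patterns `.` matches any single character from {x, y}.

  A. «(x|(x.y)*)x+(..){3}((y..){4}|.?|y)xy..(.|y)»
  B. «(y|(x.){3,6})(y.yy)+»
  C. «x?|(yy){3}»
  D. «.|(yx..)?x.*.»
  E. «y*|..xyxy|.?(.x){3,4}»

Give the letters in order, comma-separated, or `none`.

A → no match
B → no match
C → match
D → no match
E → match

C, E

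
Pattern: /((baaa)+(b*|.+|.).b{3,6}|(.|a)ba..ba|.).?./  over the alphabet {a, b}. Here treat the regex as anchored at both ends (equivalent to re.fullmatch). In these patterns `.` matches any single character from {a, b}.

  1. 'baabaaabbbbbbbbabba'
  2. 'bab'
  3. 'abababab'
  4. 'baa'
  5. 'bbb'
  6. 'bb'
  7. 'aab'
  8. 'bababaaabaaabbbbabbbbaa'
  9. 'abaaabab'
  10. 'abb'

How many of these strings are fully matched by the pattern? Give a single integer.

8

1 → no match
2 → match
3 → match
4 → match
5 → match
6 → match
7 → match
8 → no match
9 → match
10 → match
Total matched: 8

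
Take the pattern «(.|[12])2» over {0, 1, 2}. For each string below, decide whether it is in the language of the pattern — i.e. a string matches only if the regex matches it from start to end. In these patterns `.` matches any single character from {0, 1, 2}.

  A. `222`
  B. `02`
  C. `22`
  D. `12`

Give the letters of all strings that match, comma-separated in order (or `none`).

B, C, D

A → no match
B → match
C → match
D → match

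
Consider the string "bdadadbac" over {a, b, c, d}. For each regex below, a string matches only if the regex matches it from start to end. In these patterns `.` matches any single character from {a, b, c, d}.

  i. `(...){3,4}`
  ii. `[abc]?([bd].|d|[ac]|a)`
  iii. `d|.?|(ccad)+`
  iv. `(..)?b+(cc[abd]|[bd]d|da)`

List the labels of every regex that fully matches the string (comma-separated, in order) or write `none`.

i → match
ii → no match
iii → no match
iv → no match

i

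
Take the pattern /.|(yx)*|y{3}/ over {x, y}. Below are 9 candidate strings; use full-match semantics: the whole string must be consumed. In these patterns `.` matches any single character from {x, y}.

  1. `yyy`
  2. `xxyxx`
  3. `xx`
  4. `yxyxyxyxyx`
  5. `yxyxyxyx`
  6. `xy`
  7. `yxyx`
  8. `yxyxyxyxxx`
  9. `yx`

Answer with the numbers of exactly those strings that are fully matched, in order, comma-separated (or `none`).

1 → match
2 → no match
3 → no match
4 → match
5 → match
6 → no match
7 → match
8 → no match
9 → match

1, 4, 5, 7, 9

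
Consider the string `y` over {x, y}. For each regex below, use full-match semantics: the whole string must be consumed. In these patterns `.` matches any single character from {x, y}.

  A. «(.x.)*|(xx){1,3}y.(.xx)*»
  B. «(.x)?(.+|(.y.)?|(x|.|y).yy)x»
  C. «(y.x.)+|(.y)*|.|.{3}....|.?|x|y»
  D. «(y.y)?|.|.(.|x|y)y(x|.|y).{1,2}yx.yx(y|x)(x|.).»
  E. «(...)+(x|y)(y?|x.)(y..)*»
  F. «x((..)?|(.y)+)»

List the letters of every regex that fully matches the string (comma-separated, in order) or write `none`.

C, D

A → no match
B → no match — must end with `x`
C → match
D → match
E → no match
F → no match — must start with `x`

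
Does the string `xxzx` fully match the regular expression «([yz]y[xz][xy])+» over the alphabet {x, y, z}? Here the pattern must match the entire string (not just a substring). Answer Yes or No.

No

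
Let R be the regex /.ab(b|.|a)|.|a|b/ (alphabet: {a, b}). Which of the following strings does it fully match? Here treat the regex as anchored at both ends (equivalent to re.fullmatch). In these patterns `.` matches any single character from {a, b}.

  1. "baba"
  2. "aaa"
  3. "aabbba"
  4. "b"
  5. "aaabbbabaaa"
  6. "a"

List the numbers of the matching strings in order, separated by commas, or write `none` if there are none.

1, 4, 6

1 → match
2 → no match
3 → no match
4 → match
5 → no match
6 → match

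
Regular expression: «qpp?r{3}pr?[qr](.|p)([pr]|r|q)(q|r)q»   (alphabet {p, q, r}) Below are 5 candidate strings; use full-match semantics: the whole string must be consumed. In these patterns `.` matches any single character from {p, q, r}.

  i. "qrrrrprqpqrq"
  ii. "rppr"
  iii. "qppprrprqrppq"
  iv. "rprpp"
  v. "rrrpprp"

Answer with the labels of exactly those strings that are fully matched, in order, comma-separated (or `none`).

i → no match — must start with "qp"
ii → no match — must start with "qp"
iii → no match
iv → no match — must start with "qp"
v → no match — must start with "qp"

none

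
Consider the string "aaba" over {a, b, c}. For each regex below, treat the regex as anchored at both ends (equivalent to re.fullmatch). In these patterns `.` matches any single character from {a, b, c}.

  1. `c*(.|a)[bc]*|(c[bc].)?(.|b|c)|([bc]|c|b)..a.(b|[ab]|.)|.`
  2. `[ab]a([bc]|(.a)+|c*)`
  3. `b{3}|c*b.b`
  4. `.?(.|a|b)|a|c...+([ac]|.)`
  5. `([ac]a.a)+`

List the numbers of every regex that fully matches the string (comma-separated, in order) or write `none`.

1 → no match
2 → match
3 → no match — must end with "b"
4 → no match
5 → match

2, 5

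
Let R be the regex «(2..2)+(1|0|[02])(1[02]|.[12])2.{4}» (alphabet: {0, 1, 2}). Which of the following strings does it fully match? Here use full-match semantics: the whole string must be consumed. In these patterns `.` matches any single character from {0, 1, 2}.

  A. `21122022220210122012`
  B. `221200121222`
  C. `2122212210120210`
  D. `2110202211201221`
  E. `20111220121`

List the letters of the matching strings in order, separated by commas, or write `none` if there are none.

A, B, C

A → match
B → match
C → match
D → no match
E → no match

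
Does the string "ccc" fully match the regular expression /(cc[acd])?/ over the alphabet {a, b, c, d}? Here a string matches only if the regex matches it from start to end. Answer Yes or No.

Yes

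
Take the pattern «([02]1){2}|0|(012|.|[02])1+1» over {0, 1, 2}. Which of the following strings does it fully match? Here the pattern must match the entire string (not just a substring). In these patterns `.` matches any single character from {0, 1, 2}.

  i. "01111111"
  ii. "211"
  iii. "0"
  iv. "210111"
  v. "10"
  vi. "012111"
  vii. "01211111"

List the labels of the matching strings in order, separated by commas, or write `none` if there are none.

i, ii, iii, vi, vii

i → match
ii → match
iii → match
iv → no match
v → no match
vi → match
vii → match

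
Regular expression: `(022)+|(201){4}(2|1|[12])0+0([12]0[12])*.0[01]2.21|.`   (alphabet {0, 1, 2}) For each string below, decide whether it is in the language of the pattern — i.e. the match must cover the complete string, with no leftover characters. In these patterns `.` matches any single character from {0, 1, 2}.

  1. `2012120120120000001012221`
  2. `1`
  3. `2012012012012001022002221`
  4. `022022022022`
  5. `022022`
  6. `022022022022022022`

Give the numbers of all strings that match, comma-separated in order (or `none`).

2, 3, 4, 5, 6

1 → no match
2. `1` → match
3 → match
4. `022022022022` → match
5. `022022` → match
6 → match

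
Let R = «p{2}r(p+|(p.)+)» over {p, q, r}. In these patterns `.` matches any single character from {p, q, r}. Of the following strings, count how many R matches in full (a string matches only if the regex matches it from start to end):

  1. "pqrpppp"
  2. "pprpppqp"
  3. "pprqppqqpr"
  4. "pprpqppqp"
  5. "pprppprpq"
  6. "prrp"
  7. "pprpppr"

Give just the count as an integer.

2

1 → no match
2 → no match
3 → no match
4 → no match
5 → match
6 → no match
7 → match
Total matched: 2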